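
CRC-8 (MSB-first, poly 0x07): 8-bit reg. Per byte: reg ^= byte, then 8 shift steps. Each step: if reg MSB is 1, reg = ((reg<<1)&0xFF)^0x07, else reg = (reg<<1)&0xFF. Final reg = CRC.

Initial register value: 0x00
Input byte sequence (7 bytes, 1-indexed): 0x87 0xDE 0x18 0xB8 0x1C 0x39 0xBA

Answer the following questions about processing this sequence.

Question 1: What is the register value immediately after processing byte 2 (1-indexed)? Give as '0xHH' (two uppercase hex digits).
After byte 1 (0x87): reg=0x9C
After byte 2 (0xDE): reg=0xC9

Answer: 0xC9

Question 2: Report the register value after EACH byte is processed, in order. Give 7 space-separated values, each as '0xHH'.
0x9C 0xC9 0x39 0x8E 0xF7 0x64 0x14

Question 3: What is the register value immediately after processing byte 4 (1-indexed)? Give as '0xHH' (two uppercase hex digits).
After byte 1 (0x87): reg=0x9C
After byte 2 (0xDE): reg=0xC9
After byte 3 (0x18): reg=0x39
After byte 4 (0xB8): reg=0x8E

Answer: 0x8E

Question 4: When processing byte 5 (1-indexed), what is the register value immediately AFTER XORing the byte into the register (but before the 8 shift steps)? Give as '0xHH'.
Answer: 0x92

Derivation:
Register before byte 5: 0x8E
Byte 5: 0x1C
0x8E XOR 0x1C = 0x92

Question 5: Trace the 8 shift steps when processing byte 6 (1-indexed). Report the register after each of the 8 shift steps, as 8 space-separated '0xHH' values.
Answer: 0x9B 0x31 0x62 0xC4 0x8F 0x19 0x32 0x64

Derivation:
After byte 1 (0x87): reg=0x9C
After byte 2 (0xDE): reg=0xC9
After byte 3 (0x18): reg=0x39
After byte 4 (0xB8): reg=0x8E
After byte 5 (0x1C): reg=0xF7
Register before byte 6: 0xF7
After XOR with byte 0x39: 0xCE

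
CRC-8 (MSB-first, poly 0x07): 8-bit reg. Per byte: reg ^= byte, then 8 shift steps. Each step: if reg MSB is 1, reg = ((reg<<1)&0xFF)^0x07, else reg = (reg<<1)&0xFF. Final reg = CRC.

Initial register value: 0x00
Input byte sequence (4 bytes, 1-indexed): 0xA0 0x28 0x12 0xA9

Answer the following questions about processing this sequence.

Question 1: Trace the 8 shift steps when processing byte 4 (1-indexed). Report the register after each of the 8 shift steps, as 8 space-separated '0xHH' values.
Answer: 0x35 0x6A 0xD4 0xAF 0x59 0xB2 0x63 0xC6

Derivation:
After byte 1 (0xA0): reg=0x69
After byte 2 (0x28): reg=0xC0
After byte 3 (0x12): reg=0x30
Register before byte 4: 0x30
After XOR with byte 0xA9: 0x99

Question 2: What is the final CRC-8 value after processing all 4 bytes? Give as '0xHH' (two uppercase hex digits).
Answer: 0xC6

Derivation:
After byte 1 (0xA0): reg=0x69
After byte 2 (0x28): reg=0xC0
After byte 3 (0x12): reg=0x30
After byte 4 (0xA9): reg=0xC6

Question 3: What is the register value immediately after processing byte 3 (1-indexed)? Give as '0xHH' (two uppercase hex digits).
Answer: 0x30

Derivation:
After byte 1 (0xA0): reg=0x69
After byte 2 (0x28): reg=0xC0
After byte 3 (0x12): reg=0x30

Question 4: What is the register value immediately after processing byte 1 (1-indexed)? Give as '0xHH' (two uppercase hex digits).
Answer: 0x69

Derivation:
After byte 1 (0xA0): reg=0x69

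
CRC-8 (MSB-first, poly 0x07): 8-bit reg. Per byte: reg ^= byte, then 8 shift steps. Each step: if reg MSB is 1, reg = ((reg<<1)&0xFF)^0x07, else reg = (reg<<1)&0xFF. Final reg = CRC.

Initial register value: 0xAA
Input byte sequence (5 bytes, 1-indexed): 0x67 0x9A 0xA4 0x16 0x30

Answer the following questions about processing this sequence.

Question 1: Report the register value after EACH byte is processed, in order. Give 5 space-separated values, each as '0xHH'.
0x6D 0xCB 0x0A 0x54 0x3B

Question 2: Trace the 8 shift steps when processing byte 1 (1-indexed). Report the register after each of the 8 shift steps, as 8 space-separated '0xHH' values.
Answer: 0x9D 0x3D 0x7A 0xF4 0xEF 0xD9 0xB5 0x6D

Derivation:
Register before byte 1: 0xAA
After XOR with byte 0x67: 0xCD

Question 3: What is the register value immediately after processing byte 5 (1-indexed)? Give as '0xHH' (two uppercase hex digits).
After byte 1 (0x67): reg=0x6D
After byte 2 (0x9A): reg=0xCB
After byte 3 (0xA4): reg=0x0A
After byte 4 (0x16): reg=0x54
After byte 5 (0x30): reg=0x3B

Answer: 0x3B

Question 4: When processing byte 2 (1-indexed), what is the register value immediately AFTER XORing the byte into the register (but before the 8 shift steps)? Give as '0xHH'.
Answer: 0xF7

Derivation:
Register before byte 2: 0x6D
Byte 2: 0x9A
0x6D XOR 0x9A = 0xF7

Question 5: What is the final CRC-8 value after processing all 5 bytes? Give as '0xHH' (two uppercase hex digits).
After byte 1 (0x67): reg=0x6D
After byte 2 (0x9A): reg=0xCB
After byte 3 (0xA4): reg=0x0A
After byte 4 (0x16): reg=0x54
After byte 5 (0x30): reg=0x3B

Answer: 0x3B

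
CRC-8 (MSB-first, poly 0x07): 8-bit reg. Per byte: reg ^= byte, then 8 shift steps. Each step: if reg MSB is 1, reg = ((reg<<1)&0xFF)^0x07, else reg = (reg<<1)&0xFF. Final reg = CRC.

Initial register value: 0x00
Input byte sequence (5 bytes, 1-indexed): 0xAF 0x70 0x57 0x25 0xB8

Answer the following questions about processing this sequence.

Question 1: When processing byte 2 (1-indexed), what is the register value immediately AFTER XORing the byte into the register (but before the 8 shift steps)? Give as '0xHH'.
Register before byte 2: 0x44
Byte 2: 0x70
0x44 XOR 0x70 = 0x34

Answer: 0x34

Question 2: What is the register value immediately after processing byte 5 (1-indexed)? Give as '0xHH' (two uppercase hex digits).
After byte 1 (0xAF): reg=0x44
After byte 2 (0x70): reg=0x8C
After byte 3 (0x57): reg=0x0F
After byte 4 (0x25): reg=0xD6
After byte 5 (0xB8): reg=0x0D

Answer: 0x0D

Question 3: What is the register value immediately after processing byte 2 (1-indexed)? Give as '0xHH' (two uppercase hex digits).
After byte 1 (0xAF): reg=0x44
After byte 2 (0x70): reg=0x8C

Answer: 0x8C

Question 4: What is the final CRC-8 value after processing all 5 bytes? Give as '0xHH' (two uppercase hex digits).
After byte 1 (0xAF): reg=0x44
After byte 2 (0x70): reg=0x8C
After byte 3 (0x57): reg=0x0F
After byte 4 (0x25): reg=0xD6
After byte 5 (0xB8): reg=0x0D

Answer: 0x0D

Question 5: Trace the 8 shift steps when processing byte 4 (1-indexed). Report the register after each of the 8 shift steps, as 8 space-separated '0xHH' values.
After byte 1 (0xAF): reg=0x44
After byte 2 (0x70): reg=0x8C
After byte 3 (0x57): reg=0x0F
Register before byte 4: 0x0F
After XOR with byte 0x25: 0x2A

Answer: 0x54 0xA8 0x57 0xAE 0x5B 0xB6 0x6B 0xD6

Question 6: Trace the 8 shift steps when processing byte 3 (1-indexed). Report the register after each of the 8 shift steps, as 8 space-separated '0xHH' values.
After byte 1 (0xAF): reg=0x44
After byte 2 (0x70): reg=0x8C
Register before byte 3: 0x8C
After XOR with byte 0x57: 0xDB

Answer: 0xB1 0x65 0xCA 0x93 0x21 0x42 0x84 0x0F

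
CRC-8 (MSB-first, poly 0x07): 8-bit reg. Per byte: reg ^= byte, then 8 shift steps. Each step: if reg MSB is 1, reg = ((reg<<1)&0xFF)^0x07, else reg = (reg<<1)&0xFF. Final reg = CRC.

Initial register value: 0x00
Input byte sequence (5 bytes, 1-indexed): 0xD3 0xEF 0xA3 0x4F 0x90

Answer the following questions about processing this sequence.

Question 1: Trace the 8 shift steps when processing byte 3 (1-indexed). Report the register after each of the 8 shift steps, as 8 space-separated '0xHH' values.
Answer: 0x4D 0x9A 0x33 0x66 0xCC 0x9F 0x39 0x72

Derivation:
After byte 1 (0xD3): reg=0x37
After byte 2 (0xEF): reg=0x06
Register before byte 3: 0x06
After XOR with byte 0xA3: 0xA5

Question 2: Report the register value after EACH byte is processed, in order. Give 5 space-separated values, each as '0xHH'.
0x37 0x06 0x72 0xB3 0xE9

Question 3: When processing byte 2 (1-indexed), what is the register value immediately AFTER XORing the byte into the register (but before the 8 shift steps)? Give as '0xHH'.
Answer: 0xD8

Derivation:
Register before byte 2: 0x37
Byte 2: 0xEF
0x37 XOR 0xEF = 0xD8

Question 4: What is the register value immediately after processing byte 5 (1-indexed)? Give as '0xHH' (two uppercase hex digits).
Answer: 0xE9

Derivation:
After byte 1 (0xD3): reg=0x37
After byte 2 (0xEF): reg=0x06
After byte 3 (0xA3): reg=0x72
After byte 4 (0x4F): reg=0xB3
After byte 5 (0x90): reg=0xE9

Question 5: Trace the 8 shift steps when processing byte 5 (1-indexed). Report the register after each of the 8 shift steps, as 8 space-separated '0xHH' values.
Answer: 0x46 0x8C 0x1F 0x3E 0x7C 0xF8 0xF7 0xE9

Derivation:
After byte 1 (0xD3): reg=0x37
After byte 2 (0xEF): reg=0x06
After byte 3 (0xA3): reg=0x72
After byte 4 (0x4F): reg=0xB3
Register before byte 5: 0xB3
After XOR with byte 0x90: 0x23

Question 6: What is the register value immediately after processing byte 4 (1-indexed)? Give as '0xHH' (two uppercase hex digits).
After byte 1 (0xD3): reg=0x37
After byte 2 (0xEF): reg=0x06
After byte 3 (0xA3): reg=0x72
After byte 4 (0x4F): reg=0xB3

Answer: 0xB3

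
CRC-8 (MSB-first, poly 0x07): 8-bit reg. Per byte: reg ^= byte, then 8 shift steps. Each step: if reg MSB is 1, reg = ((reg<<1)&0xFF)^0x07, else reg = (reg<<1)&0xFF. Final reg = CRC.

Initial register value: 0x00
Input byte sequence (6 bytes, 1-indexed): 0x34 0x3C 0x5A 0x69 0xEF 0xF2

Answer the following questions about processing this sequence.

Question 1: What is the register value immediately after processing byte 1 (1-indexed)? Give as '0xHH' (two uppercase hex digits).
After byte 1 (0x34): reg=0x8C

Answer: 0x8C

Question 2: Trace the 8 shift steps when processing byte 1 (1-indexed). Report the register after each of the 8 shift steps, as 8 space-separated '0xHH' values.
Answer: 0x68 0xD0 0xA7 0x49 0x92 0x23 0x46 0x8C

Derivation:
Register before byte 1: 0x00
After XOR with byte 0x34: 0x34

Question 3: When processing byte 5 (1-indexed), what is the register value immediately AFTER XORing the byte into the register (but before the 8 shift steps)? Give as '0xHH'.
Answer: 0x93

Derivation:
Register before byte 5: 0x7C
Byte 5: 0xEF
0x7C XOR 0xEF = 0x93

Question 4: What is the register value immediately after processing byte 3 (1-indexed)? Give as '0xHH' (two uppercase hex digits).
After byte 1 (0x34): reg=0x8C
After byte 2 (0x3C): reg=0x19
After byte 3 (0x5A): reg=0xCE

Answer: 0xCE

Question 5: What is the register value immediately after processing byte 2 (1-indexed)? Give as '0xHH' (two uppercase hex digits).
After byte 1 (0x34): reg=0x8C
After byte 2 (0x3C): reg=0x19

Answer: 0x19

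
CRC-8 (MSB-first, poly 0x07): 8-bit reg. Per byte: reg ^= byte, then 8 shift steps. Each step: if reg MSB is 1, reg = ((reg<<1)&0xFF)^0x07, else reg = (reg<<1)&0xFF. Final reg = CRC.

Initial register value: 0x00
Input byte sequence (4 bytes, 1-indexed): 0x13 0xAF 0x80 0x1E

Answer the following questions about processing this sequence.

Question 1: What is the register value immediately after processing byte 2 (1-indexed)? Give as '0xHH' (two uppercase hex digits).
Answer: 0x2C

Derivation:
After byte 1 (0x13): reg=0x79
After byte 2 (0xAF): reg=0x2C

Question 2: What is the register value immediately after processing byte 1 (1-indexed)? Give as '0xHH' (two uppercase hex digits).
After byte 1 (0x13): reg=0x79

Answer: 0x79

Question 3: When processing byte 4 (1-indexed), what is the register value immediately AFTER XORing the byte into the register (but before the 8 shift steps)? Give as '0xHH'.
Register before byte 4: 0x4D
Byte 4: 0x1E
0x4D XOR 0x1E = 0x53

Answer: 0x53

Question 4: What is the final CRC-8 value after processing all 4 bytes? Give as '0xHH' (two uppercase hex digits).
Answer: 0xBE

Derivation:
After byte 1 (0x13): reg=0x79
After byte 2 (0xAF): reg=0x2C
After byte 3 (0x80): reg=0x4D
After byte 4 (0x1E): reg=0xBE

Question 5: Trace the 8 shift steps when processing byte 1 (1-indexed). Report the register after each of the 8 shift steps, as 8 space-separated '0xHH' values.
Answer: 0x26 0x4C 0x98 0x37 0x6E 0xDC 0xBF 0x79

Derivation:
Register before byte 1: 0x00
After XOR with byte 0x13: 0x13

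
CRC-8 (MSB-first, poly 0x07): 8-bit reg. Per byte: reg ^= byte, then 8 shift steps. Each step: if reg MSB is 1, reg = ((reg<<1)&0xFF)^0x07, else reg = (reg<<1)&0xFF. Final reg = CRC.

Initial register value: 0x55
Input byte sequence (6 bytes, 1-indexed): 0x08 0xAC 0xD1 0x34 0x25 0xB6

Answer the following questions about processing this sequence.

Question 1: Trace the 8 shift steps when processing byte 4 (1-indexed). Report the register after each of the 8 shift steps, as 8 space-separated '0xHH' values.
After byte 1 (0x08): reg=0x94
After byte 2 (0xAC): reg=0xA8
After byte 3 (0xD1): reg=0x68
Register before byte 4: 0x68
After XOR with byte 0x34: 0x5C

Answer: 0xB8 0x77 0xEE 0xDB 0xB1 0x65 0xCA 0x93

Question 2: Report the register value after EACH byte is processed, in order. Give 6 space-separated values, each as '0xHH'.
0x94 0xA8 0x68 0x93 0x0B 0x3A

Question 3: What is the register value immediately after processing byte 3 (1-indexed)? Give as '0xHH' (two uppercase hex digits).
After byte 1 (0x08): reg=0x94
After byte 2 (0xAC): reg=0xA8
After byte 3 (0xD1): reg=0x68

Answer: 0x68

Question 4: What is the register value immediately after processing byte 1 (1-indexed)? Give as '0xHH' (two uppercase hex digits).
After byte 1 (0x08): reg=0x94

Answer: 0x94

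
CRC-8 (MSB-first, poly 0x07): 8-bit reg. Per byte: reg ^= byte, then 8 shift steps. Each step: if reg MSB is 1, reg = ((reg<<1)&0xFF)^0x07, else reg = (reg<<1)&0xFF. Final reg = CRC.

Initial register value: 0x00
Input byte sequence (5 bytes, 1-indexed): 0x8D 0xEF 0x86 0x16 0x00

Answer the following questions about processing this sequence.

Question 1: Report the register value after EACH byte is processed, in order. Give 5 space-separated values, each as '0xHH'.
0xAA 0xDC 0x81 0xEC 0x8A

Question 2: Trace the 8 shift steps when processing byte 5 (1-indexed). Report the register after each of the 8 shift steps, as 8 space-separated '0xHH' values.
After byte 1 (0x8D): reg=0xAA
After byte 2 (0xEF): reg=0xDC
After byte 3 (0x86): reg=0x81
After byte 4 (0x16): reg=0xEC
Register before byte 5: 0xEC
After XOR with byte 0x00: 0xEC

Answer: 0xDF 0xB9 0x75 0xEA 0xD3 0xA1 0x45 0x8A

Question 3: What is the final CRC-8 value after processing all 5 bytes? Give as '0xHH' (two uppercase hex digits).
After byte 1 (0x8D): reg=0xAA
After byte 2 (0xEF): reg=0xDC
After byte 3 (0x86): reg=0x81
After byte 4 (0x16): reg=0xEC
After byte 5 (0x00): reg=0x8A

Answer: 0x8A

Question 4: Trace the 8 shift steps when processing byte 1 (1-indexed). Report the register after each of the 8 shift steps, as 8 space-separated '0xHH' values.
Answer: 0x1D 0x3A 0x74 0xE8 0xD7 0xA9 0x55 0xAA

Derivation:
Register before byte 1: 0x00
After XOR with byte 0x8D: 0x8D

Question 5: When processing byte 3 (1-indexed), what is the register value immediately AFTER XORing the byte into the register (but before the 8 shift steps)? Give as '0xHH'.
Register before byte 3: 0xDC
Byte 3: 0x86
0xDC XOR 0x86 = 0x5A

Answer: 0x5A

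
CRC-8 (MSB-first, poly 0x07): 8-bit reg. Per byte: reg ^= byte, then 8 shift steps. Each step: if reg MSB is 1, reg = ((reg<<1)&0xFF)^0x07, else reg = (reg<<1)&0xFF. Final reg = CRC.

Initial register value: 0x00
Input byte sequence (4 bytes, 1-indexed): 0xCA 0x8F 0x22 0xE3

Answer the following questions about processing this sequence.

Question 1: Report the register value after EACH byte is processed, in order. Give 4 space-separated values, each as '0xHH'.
0x78 0xCB 0x91 0x59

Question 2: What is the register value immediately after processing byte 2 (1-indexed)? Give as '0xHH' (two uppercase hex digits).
After byte 1 (0xCA): reg=0x78
After byte 2 (0x8F): reg=0xCB

Answer: 0xCB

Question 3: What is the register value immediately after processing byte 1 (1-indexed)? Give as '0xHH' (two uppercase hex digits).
Answer: 0x78

Derivation:
After byte 1 (0xCA): reg=0x78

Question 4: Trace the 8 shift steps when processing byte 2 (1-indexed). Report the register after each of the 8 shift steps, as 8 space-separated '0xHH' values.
Answer: 0xE9 0xD5 0xAD 0x5D 0xBA 0x73 0xE6 0xCB

Derivation:
After byte 1 (0xCA): reg=0x78
Register before byte 2: 0x78
After XOR with byte 0x8F: 0xF7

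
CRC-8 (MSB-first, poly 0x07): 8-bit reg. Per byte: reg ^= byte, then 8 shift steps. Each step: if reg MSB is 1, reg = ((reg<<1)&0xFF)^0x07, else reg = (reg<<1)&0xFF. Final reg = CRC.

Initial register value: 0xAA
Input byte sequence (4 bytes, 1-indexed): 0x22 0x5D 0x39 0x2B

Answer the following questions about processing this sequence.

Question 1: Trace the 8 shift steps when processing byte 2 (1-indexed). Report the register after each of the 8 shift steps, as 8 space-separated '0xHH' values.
After byte 1 (0x22): reg=0xB1
Register before byte 2: 0xB1
After XOR with byte 0x5D: 0xEC

Answer: 0xDF 0xB9 0x75 0xEA 0xD3 0xA1 0x45 0x8A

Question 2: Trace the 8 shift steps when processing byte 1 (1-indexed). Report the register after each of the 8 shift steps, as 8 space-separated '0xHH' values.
Register before byte 1: 0xAA
After XOR with byte 0x22: 0x88

Answer: 0x17 0x2E 0x5C 0xB8 0x77 0xEE 0xDB 0xB1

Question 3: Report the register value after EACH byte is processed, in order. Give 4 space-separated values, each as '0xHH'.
0xB1 0x8A 0x10 0xA1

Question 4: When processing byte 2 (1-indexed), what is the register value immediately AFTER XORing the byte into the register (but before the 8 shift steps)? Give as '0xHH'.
Register before byte 2: 0xB1
Byte 2: 0x5D
0xB1 XOR 0x5D = 0xEC

Answer: 0xEC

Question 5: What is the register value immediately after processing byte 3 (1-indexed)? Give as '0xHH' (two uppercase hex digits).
Answer: 0x10

Derivation:
After byte 1 (0x22): reg=0xB1
After byte 2 (0x5D): reg=0x8A
After byte 3 (0x39): reg=0x10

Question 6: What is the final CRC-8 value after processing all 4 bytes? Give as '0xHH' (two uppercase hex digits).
After byte 1 (0x22): reg=0xB1
After byte 2 (0x5D): reg=0x8A
After byte 3 (0x39): reg=0x10
After byte 4 (0x2B): reg=0xA1

Answer: 0xA1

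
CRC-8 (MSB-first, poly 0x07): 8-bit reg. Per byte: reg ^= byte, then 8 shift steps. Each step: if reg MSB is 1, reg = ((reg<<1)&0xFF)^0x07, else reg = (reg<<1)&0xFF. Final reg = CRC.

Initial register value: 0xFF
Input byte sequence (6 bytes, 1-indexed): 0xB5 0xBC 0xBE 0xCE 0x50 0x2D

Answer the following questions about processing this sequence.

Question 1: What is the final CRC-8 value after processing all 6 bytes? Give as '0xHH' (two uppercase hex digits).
After byte 1 (0xB5): reg=0xF1
After byte 2 (0xBC): reg=0xE4
After byte 3 (0xBE): reg=0x81
After byte 4 (0xCE): reg=0xEA
After byte 5 (0x50): reg=0x2F
After byte 6 (0x2D): reg=0x0E

Answer: 0x0E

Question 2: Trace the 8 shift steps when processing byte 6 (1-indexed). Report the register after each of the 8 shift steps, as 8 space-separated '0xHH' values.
Answer: 0x04 0x08 0x10 0x20 0x40 0x80 0x07 0x0E

Derivation:
After byte 1 (0xB5): reg=0xF1
After byte 2 (0xBC): reg=0xE4
After byte 3 (0xBE): reg=0x81
After byte 4 (0xCE): reg=0xEA
After byte 5 (0x50): reg=0x2F
Register before byte 6: 0x2F
After XOR with byte 0x2D: 0x02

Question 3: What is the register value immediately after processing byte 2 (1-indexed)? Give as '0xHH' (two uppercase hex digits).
After byte 1 (0xB5): reg=0xF1
After byte 2 (0xBC): reg=0xE4

Answer: 0xE4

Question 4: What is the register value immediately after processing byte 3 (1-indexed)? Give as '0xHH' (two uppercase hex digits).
Answer: 0x81

Derivation:
After byte 1 (0xB5): reg=0xF1
After byte 2 (0xBC): reg=0xE4
After byte 3 (0xBE): reg=0x81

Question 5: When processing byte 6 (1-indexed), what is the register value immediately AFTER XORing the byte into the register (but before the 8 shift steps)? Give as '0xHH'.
Register before byte 6: 0x2F
Byte 6: 0x2D
0x2F XOR 0x2D = 0x02

Answer: 0x02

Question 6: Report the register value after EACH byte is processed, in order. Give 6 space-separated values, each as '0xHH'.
0xF1 0xE4 0x81 0xEA 0x2F 0x0E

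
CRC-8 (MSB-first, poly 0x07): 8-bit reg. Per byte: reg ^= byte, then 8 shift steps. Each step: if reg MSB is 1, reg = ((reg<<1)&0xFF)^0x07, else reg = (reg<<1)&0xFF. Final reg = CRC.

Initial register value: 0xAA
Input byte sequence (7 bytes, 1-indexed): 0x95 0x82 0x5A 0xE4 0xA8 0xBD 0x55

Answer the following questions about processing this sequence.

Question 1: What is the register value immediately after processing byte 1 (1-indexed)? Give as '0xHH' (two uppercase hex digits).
Answer: 0xBD

Derivation:
After byte 1 (0x95): reg=0xBD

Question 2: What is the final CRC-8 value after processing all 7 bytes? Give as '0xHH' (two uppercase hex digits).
After byte 1 (0x95): reg=0xBD
After byte 2 (0x82): reg=0xBD
After byte 3 (0x5A): reg=0xBB
After byte 4 (0xE4): reg=0x9A
After byte 5 (0xA8): reg=0x9E
After byte 6 (0xBD): reg=0xE9
After byte 7 (0x55): reg=0x3D

Answer: 0x3D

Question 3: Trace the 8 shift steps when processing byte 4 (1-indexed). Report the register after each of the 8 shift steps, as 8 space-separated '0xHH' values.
Answer: 0xBE 0x7B 0xF6 0xEB 0xD1 0xA5 0x4D 0x9A

Derivation:
After byte 1 (0x95): reg=0xBD
After byte 2 (0x82): reg=0xBD
After byte 3 (0x5A): reg=0xBB
Register before byte 4: 0xBB
After XOR with byte 0xE4: 0x5F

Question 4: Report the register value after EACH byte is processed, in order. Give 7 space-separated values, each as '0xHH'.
0xBD 0xBD 0xBB 0x9A 0x9E 0xE9 0x3D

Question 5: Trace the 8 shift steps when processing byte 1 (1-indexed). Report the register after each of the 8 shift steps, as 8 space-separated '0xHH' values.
Answer: 0x7E 0xFC 0xFF 0xF9 0xF5 0xED 0xDD 0xBD

Derivation:
Register before byte 1: 0xAA
After XOR with byte 0x95: 0x3F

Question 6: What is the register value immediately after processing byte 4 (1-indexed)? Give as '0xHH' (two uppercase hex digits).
Answer: 0x9A

Derivation:
After byte 1 (0x95): reg=0xBD
After byte 2 (0x82): reg=0xBD
After byte 3 (0x5A): reg=0xBB
After byte 4 (0xE4): reg=0x9A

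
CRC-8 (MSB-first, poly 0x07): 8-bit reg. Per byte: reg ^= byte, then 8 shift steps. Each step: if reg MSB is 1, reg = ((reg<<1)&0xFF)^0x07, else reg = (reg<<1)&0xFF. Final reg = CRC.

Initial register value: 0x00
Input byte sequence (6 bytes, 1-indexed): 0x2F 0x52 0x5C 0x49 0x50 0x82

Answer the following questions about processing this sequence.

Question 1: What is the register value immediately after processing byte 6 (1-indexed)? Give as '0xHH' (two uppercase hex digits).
Answer: 0xB6

Derivation:
After byte 1 (0x2F): reg=0xCD
After byte 2 (0x52): reg=0xD4
After byte 3 (0x5C): reg=0xB1
After byte 4 (0x49): reg=0xE6
After byte 5 (0x50): reg=0x0B
After byte 6 (0x82): reg=0xB6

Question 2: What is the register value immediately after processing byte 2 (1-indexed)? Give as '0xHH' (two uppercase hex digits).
Answer: 0xD4

Derivation:
After byte 1 (0x2F): reg=0xCD
After byte 2 (0x52): reg=0xD4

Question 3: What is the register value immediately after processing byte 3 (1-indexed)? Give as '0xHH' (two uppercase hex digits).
Answer: 0xB1

Derivation:
After byte 1 (0x2F): reg=0xCD
After byte 2 (0x52): reg=0xD4
After byte 3 (0x5C): reg=0xB1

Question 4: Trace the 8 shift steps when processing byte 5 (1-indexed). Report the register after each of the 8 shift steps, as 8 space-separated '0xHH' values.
After byte 1 (0x2F): reg=0xCD
After byte 2 (0x52): reg=0xD4
After byte 3 (0x5C): reg=0xB1
After byte 4 (0x49): reg=0xE6
Register before byte 5: 0xE6
After XOR with byte 0x50: 0xB6

Answer: 0x6B 0xD6 0xAB 0x51 0xA2 0x43 0x86 0x0B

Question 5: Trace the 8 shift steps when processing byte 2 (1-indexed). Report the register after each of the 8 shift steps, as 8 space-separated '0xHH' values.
Answer: 0x39 0x72 0xE4 0xCF 0x99 0x35 0x6A 0xD4

Derivation:
After byte 1 (0x2F): reg=0xCD
Register before byte 2: 0xCD
After XOR with byte 0x52: 0x9F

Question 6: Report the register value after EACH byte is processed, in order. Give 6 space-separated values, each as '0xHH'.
0xCD 0xD4 0xB1 0xE6 0x0B 0xB6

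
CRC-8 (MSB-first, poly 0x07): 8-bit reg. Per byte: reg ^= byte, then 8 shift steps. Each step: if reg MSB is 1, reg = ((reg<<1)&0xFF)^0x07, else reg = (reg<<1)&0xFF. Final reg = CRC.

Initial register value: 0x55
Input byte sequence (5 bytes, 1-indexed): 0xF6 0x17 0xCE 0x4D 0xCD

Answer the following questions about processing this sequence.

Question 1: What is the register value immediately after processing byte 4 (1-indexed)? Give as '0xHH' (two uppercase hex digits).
Answer: 0xAE

Derivation:
After byte 1 (0xF6): reg=0x60
After byte 2 (0x17): reg=0x42
After byte 3 (0xCE): reg=0xAD
After byte 4 (0x4D): reg=0xAE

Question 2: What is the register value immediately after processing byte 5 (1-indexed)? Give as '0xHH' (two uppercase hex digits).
Answer: 0x2E

Derivation:
After byte 1 (0xF6): reg=0x60
After byte 2 (0x17): reg=0x42
After byte 3 (0xCE): reg=0xAD
After byte 4 (0x4D): reg=0xAE
After byte 5 (0xCD): reg=0x2E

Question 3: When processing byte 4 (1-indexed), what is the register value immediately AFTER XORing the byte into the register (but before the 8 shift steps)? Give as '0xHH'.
Register before byte 4: 0xAD
Byte 4: 0x4D
0xAD XOR 0x4D = 0xE0

Answer: 0xE0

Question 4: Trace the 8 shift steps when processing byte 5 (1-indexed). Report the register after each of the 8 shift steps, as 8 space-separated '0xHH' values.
After byte 1 (0xF6): reg=0x60
After byte 2 (0x17): reg=0x42
After byte 3 (0xCE): reg=0xAD
After byte 4 (0x4D): reg=0xAE
Register before byte 5: 0xAE
After XOR with byte 0xCD: 0x63

Answer: 0xC6 0x8B 0x11 0x22 0x44 0x88 0x17 0x2E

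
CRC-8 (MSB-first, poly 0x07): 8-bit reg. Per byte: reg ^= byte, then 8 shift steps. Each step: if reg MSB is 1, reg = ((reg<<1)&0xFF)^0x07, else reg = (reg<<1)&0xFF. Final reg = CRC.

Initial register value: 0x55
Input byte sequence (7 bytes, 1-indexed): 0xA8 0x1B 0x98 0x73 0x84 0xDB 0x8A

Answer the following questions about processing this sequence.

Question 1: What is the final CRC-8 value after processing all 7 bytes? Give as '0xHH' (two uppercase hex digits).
After byte 1 (0xA8): reg=0xFD
After byte 2 (0x1B): reg=0xBC
After byte 3 (0x98): reg=0xFC
After byte 4 (0x73): reg=0xA4
After byte 5 (0x84): reg=0xE0
After byte 6 (0xDB): reg=0xA1
After byte 7 (0x8A): reg=0xD1

Answer: 0xD1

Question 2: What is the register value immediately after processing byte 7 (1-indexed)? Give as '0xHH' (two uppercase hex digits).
Answer: 0xD1

Derivation:
After byte 1 (0xA8): reg=0xFD
After byte 2 (0x1B): reg=0xBC
After byte 3 (0x98): reg=0xFC
After byte 4 (0x73): reg=0xA4
After byte 5 (0x84): reg=0xE0
After byte 6 (0xDB): reg=0xA1
After byte 7 (0x8A): reg=0xD1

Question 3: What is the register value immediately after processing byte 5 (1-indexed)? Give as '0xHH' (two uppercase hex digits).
Answer: 0xE0

Derivation:
After byte 1 (0xA8): reg=0xFD
After byte 2 (0x1B): reg=0xBC
After byte 3 (0x98): reg=0xFC
After byte 4 (0x73): reg=0xA4
After byte 5 (0x84): reg=0xE0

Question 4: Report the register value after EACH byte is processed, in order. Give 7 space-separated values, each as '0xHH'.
0xFD 0xBC 0xFC 0xA4 0xE0 0xA1 0xD1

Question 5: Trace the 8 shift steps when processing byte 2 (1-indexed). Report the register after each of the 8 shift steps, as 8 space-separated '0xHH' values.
After byte 1 (0xA8): reg=0xFD
Register before byte 2: 0xFD
After XOR with byte 0x1B: 0xE6

Answer: 0xCB 0x91 0x25 0x4A 0x94 0x2F 0x5E 0xBC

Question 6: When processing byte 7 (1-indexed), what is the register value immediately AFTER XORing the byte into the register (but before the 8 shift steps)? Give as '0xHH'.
Answer: 0x2B

Derivation:
Register before byte 7: 0xA1
Byte 7: 0x8A
0xA1 XOR 0x8A = 0x2B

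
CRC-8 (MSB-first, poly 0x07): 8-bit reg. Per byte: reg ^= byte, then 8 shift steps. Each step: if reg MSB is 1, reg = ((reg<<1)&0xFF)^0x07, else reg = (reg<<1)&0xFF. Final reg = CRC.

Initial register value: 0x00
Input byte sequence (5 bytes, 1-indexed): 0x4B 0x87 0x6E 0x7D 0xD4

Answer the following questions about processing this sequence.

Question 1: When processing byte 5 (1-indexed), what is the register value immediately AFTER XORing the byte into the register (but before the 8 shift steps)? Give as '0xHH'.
Register before byte 5: 0x5B
Byte 5: 0xD4
0x5B XOR 0xD4 = 0x8F

Answer: 0x8F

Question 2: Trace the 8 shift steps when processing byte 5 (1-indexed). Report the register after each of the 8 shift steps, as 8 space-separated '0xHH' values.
After byte 1 (0x4B): reg=0xF6
After byte 2 (0x87): reg=0x50
After byte 3 (0x6E): reg=0xBA
After byte 4 (0x7D): reg=0x5B
Register before byte 5: 0x5B
After XOR with byte 0xD4: 0x8F

Answer: 0x19 0x32 0x64 0xC8 0x97 0x29 0x52 0xA4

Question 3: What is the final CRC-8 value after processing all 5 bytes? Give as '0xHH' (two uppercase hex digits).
After byte 1 (0x4B): reg=0xF6
After byte 2 (0x87): reg=0x50
After byte 3 (0x6E): reg=0xBA
After byte 4 (0x7D): reg=0x5B
After byte 5 (0xD4): reg=0xA4

Answer: 0xA4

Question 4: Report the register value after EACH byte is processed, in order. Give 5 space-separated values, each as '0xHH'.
0xF6 0x50 0xBA 0x5B 0xA4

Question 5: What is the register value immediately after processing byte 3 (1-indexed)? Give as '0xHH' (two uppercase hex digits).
After byte 1 (0x4B): reg=0xF6
After byte 2 (0x87): reg=0x50
After byte 3 (0x6E): reg=0xBA

Answer: 0xBA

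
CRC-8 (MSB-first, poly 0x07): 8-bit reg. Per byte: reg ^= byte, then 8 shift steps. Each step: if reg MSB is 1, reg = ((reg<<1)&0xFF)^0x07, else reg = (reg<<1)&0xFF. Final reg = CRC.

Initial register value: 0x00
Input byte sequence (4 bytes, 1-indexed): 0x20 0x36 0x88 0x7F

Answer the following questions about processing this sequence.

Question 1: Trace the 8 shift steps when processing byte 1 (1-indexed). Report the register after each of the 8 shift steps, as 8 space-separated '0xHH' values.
Answer: 0x40 0x80 0x07 0x0E 0x1C 0x38 0x70 0xE0

Derivation:
Register before byte 1: 0x00
After XOR with byte 0x20: 0x20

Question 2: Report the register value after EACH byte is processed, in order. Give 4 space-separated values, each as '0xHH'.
0xE0 0x2C 0x75 0x36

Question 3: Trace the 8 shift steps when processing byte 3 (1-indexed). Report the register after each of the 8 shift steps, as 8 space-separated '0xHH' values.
After byte 1 (0x20): reg=0xE0
After byte 2 (0x36): reg=0x2C
Register before byte 3: 0x2C
After XOR with byte 0x88: 0xA4

Answer: 0x4F 0x9E 0x3B 0x76 0xEC 0xDF 0xB9 0x75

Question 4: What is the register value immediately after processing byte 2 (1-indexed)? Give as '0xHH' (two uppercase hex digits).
After byte 1 (0x20): reg=0xE0
After byte 2 (0x36): reg=0x2C

Answer: 0x2C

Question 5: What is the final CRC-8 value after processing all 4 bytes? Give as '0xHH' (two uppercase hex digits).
Answer: 0x36

Derivation:
After byte 1 (0x20): reg=0xE0
After byte 2 (0x36): reg=0x2C
After byte 3 (0x88): reg=0x75
After byte 4 (0x7F): reg=0x36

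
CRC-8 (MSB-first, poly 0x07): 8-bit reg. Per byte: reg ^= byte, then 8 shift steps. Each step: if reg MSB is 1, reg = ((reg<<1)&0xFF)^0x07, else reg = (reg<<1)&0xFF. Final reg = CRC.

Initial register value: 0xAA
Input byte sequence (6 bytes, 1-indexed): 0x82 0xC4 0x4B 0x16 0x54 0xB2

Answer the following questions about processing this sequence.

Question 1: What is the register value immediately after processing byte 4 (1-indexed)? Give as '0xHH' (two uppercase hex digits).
Answer: 0xF6

Derivation:
After byte 1 (0x82): reg=0xD8
After byte 2 (0xC4): reg=0x54
After byte 3 (0x4B): reg=0x5D
After byte 4 (0x16): reg=0xF6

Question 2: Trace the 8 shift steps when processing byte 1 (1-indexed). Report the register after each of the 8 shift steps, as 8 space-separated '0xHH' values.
Answer: 0x50 0xA0 0x47 0x8E 0x1B 0x36 0x6C 0xD8

Derivation:
Register before byte 1: 0xAA
After XOR with byte 0x82: 0x28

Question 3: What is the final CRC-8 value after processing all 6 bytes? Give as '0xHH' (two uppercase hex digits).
Answer: 0x25

Derivation:
After byte 1 (0x82): reg=0xD8
After byte 2 (0xC4): reg=0x54
After byte 3 (0x4B): reg=0x5D
After byte 4 (0x16): reg=0xF6
After byte 5 (0x54): reg=0x67
After byte 6 (0xB2): reg=0x25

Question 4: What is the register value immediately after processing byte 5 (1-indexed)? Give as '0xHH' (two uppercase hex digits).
Answer: 0x67

Derivation:
After byte 1 (0x82): reg=0xD8
After byte 2 (0xC4): reg=0x54
After byte 3 (0x4B): reg=0x5D
After byte 4 (0x16): reg=0xF6
After byte 5 (0x54): reg=0x67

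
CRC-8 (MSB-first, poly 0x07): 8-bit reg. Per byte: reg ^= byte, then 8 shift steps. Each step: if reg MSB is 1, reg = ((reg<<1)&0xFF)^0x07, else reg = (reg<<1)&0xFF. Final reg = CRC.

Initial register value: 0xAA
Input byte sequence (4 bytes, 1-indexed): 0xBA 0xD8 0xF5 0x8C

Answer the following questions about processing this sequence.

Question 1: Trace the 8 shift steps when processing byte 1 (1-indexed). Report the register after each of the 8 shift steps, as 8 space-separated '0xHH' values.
Register before byte 1: 0xAA
After XOR with byte 0xBA: 0x10

Answer: 0x20 0x40 0x80 0x07 0x0E 0x1C 0x38 0x70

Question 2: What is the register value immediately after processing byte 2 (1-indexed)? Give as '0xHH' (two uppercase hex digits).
Answer: 0x51

Derivation:
After byte 1 (0xBA): reg=0x70
After byte 2 (0xD8): reg=0x51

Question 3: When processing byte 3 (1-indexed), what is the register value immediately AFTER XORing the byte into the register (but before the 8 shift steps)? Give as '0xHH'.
Register before byte 3: 0x51
Byte 3: 0xF5
0x51 XOR 0xF5 = 0xA4

Answer: 0xA4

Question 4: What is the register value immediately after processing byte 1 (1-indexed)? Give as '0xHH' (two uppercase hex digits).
Answer: 0x70

Derivation:
After byte 1 (0xBA): reg=0x70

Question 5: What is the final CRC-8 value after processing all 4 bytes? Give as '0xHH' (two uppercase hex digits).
Answer: 0xE1

Derivation:
After byte 1 (0xBA): reg=0x70
After byte 2 (0xD8): reg=0x51
After byte 3 (0xF5): reg=0x75
After byte 4 (0x8C): reg=0xE1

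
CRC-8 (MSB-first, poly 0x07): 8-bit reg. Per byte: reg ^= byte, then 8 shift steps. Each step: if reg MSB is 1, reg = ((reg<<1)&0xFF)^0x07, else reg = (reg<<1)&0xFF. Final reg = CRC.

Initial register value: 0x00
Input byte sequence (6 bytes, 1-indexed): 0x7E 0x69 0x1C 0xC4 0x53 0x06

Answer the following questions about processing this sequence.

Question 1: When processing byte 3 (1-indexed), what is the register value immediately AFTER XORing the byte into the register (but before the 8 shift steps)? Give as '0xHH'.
Answer: 0x70

Derivation:
Register before byte 3: 0x6C
Byte 3: 0x1C
0x6C XOR 0x1C = 0x70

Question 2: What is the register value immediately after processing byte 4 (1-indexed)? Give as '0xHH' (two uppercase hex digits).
After byte 1 (0x7E): reg=0x7D
After byte 2 (0x69): reg=0x6C
After byte 3 (0x1C): reg=0x57
After byte 4 (0xC4): reg=0xF0

Answer: 0xF0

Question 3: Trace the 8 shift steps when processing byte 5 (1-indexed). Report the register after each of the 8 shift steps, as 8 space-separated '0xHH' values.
Answer: 0x41 0x82 0x03 0x06 0x0C 0x18 0x30 0x60

Derivation:
After byte 1 (0x7E): reg=0x7D
After byte 2 (0x69): reg=0x6C
After byte 3 (0x1C): reg=0x57
After byte 4 (0xC4): reg=0xF0
Register before byte 5: 0xF0
After XOR with byte 0x53: 0xA3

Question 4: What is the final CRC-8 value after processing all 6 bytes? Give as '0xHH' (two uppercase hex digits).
After byte 1 (0x7E): reg=0x7D
After byte 2 (0x69): reg=0x6C
After byte 3 (0x1C): reg=0x57
After byte 4 (0xC4): reg=0xF0
After byte 5 (0x53): reg=0x60
After byte 6 (0x06): reg=0x35

Answer: 0x35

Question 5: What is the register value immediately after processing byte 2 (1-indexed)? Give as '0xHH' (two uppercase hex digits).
Answer: 0x6C

Derivation:
After byte 1 (0x7E): reg=0x7D
After byte 2 (0x69): reg=0x6C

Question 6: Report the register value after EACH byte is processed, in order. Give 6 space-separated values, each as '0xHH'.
0x7D 0x6C 0x57 0xF0 0x60 0x35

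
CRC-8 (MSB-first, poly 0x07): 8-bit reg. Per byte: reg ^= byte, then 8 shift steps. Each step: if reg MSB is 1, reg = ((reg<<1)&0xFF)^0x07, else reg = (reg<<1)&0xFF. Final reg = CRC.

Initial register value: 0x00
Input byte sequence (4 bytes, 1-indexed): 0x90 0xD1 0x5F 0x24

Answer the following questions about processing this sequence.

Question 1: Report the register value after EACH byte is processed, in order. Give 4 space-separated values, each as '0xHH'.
0xF9 0xD8 0x9C 0x21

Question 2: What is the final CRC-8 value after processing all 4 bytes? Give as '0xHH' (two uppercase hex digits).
After byte 1 (0x90): reg=0xF9
After byte 2 (0xD1): reg=0xD8
After byte 3 (0x5F): reg=0x9C
After byte 4 (0x24): reg=0x21

Answer: 0x21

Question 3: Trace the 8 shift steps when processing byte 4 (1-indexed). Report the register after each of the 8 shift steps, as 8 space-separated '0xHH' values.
Answer: 0x77 0xEE 0xDB 0xB1 0x65 0xCA 0x93 0x21

Derivation:
After byte 1 (0x90): reg=0xF9
After byte 2 (0xD1): reg=0xD8
After byte 3 (0x5F): reg=0x9C
Register before byte 4: 0x9C
After XOR with byte 0x24: 0xB8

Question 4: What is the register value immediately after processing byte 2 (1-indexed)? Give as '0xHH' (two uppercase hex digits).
After byte 1 (0x90): reg=0xF9
After byte 2 (0xD1): reg=0xD8

Answer: 0xD8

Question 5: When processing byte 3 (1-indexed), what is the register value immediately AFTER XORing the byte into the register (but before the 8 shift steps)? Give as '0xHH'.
Register before byte 3: 0xD8
Byte 3: 0x5F
0xD8 XOR 0x5F = 0x87

Answer: 0x87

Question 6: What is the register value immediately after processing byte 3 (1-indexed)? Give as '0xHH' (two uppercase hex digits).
After byte 1 (0x90): reg=0xF9
After byte 2 (0xD1): reg=0xD8
After byte 3 (0x5F): reg=0x9C

Answer: 0x9C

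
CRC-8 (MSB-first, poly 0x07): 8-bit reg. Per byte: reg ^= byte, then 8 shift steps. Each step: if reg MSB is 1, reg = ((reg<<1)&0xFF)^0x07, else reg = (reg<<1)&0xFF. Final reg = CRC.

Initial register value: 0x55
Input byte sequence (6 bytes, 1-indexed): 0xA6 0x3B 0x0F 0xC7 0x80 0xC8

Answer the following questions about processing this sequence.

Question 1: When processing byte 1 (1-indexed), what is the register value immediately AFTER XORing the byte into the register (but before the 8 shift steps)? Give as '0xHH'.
Register before byte 1: 0x55
Byte 1: 0xA6
0x55 XOR 0xA6 = 0xF3

Answer: 0xF3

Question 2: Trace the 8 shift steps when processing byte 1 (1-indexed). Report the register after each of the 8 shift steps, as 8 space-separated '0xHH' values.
Answer: 0xE1 0xC5 0x8D 0x1D 0x3A 0x74 0xE8 0xD7

Derivation:
Register before byte 1: 0x55
After XOR with byte 0xA6: 0xF3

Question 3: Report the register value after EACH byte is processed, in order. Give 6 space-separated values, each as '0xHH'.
0xD7 0x8A 0x92 0xAC 0xC4 0x24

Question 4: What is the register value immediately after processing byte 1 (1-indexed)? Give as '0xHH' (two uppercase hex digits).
After byte 1 (0xA6): reg=0xD7

Answer: 0xD7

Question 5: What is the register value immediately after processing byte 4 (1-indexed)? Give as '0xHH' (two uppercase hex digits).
After byte 1 (0xA6): reg=0xD7
After byte 2 (0x3B): reg=0x8A
After byte 3 (0x0F): reg=0x92
After byte 4 (0xC7): reg=0xAC

Answer: 0xAC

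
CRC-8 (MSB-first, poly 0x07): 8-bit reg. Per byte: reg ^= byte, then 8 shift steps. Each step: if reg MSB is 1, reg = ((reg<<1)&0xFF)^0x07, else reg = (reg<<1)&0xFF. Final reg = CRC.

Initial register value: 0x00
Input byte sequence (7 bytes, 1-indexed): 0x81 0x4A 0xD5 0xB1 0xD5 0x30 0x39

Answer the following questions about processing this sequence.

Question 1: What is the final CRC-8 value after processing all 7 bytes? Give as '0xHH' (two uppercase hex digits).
After byte 1 (0x81): reg=0x8E
After byte 2 (0x4A): reg=0x52
After byte 3 (0xD5): reg=0x9C
After byte 4 (0xB1): reg=0xC3
After byte 5 (0xD5): reg=0x62
After byte 6 (0x30): reg=0xB9
After byte 7 (0x39): reg=0x89

Answer: 0x89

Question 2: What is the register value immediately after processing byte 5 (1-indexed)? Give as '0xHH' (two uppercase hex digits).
After byte 1 (0x81): reg=0x8E
After byte 2 (0x4A): reg=0x52
After byte 3 (0xD5): reg=0x9C
After byte 4 (0xB1): reg=0xC3
After byte 5 (0xD5): reg=0x62

Answer: 0x62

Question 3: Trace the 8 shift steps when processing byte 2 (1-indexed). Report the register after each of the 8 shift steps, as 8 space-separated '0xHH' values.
After byte 1 (0x81): reg=0x8E
Register before byte 2: 0x8E
After XOR with byte 0x4A: 0xC4

Answer: 0x8F 0x19 0x32 0x64 0xC8 0x97 0x29 0x52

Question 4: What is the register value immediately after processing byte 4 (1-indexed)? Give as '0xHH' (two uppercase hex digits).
After byte 1 (0x81): reg=0x8E
After byte 2 (0x4A): reg=0x52
After byte 3 (0xD5): reg=0x9C
After byte 4 (0xB1): reg=0xC3

Answer: 0xC3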